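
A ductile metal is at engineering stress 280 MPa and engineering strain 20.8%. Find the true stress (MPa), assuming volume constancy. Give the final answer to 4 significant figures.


sigma_true = sigma_eng * (1 + epsilon_eng)
sigma_true = 280 * (1 + 0.208)
sigma_true = 338.2 MPa


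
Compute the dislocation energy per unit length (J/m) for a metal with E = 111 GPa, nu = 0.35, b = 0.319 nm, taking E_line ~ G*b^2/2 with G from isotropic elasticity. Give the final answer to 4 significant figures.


Step 1: G = E / (2*(1+nu))
G = 111 / (2*(1+0.35)) = 41.1111 GPa = 4.11111e+10 Pa
Step 2: E_line = G*b^2/2
b = 0.319 nm = 3.19e-10 m
E_line = 0.5 * 4.11111e+10 * (3.19e-10)^2 = 2.092e-09 J/m


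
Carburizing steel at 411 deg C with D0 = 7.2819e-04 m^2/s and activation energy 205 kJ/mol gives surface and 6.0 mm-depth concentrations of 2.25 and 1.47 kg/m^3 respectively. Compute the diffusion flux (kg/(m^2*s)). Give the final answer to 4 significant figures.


Step 1: D = D0 * exp(-Qd/(R*T))
T = 411 + 273.15 = 684.15 K
D = 7.2819e-04 * exp(-205e3 / (8.314 * 684.15)) = 1.62178e-19 m^2/s
Step 2: J = D * (C1 - C2) / dx
J = 1.62178e-19 * (2.25 - 1.47) / 6e-03
J = 2.108e-17 kg/(m^2*s)


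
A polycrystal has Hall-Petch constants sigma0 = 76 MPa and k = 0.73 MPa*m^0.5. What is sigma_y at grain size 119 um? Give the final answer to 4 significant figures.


sigma_y = sigma0 + k / sqrt(d)
d = 119 um = 1.19e-04 m
sigma_y = 76 + 0.73 / sqrt(1.19e-04)
sigma_y = 142.9 MPa


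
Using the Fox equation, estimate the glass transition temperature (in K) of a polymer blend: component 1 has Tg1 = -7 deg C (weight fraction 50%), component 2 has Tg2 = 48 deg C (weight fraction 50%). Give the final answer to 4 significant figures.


1/Tg = w1/Tg1 + w2/Tg2 (in Kelvin)
Tg1 = 266.15 K, Tg2 = 321.15 K
1/Tg = 0.5/266.15 + 0.5/321.15
Tg = 291.1 K


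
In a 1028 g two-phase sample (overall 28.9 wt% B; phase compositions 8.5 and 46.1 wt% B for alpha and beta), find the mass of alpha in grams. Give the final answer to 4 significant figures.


f_alpha = (C_beta - C0) / (C_beta - C_alpha)
f_alpha = (46.1 - 28.9) / (46.1 - 8.5) = 0.457447
m_alpha = f_alpha * m_total = 0.457447 * 1028 = 470.3 g


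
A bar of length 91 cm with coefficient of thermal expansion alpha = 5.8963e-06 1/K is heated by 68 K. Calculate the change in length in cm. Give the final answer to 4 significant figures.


dL = L0 * alpha * dT
dL = 91 * 5.8963e-06 * 68
dL = 0.03649 cm


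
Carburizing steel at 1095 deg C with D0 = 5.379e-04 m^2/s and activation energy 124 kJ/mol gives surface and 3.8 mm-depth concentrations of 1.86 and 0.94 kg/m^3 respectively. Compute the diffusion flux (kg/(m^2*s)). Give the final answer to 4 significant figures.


Step 1: D = D0 * exp(-Qd/(R*T))
T = 1095 + 273.15 = 1368.15 K
D = 5.379e-04 * exp(-124e3 / (8.314 * 1368.15)) = 9.91587e-09 m^2/s
Step 2: J = D * (C1 - C2) / dx
J = 9.91587e-09 * (1.86 - 0.94) / 3.8e-03
J = 2.401e-06 kg/(m^2*s)


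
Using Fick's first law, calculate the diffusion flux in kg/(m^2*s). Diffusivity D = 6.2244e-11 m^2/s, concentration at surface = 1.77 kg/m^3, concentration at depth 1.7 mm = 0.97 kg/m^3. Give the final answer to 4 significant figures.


J = -D * (dC/dx) = D * (C1 - C2) / dx
J = 6.2244e-11 * (1.77 - 0.97) / 1.7e-03
J = 2.929e-08 kg/(m^2*s)


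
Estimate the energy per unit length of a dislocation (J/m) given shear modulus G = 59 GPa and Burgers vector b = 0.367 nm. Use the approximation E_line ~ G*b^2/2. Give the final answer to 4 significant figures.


E = G*b^2/2
b = 0.367 nm = 3.67e-10 m
G = 59 GPa = 5.9e+10 Pa
E = 0.5 * 5.9e+10 * (3.67e-10)^2
E = 3.973e-09 J/m


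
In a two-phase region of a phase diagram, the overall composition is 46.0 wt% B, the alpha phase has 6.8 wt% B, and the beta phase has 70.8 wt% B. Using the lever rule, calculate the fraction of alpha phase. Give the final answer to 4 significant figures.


f_alpha = (C_beta - C0) / (C_beta - C_alpha)
f_alpha = (70.8 - 46.0) / (70.8 - 6.8)
f_alpha = 0.3875


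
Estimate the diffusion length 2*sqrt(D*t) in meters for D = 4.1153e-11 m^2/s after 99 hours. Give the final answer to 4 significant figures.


t = 99 hr = 356400 s
Diffusion length = 2*sqrt(D*t)
= 2*sqrt(4.1153e-11 * 356400)
= 7.659e-03 m


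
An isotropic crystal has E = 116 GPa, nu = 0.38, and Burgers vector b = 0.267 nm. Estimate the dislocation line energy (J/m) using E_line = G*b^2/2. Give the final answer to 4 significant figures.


Step 1: G = E / (2*(1+nu))
G = 116 / (2*(1+0.38)) = 42.029 GPa = 4.2029e+10 Pa
Step 2: E_line = G*b^2/2
b = 0.267 nm = 2.67e-10 m
E_line = 0.5 * 4.2029e+10 * (2.67e-10)^2 = 1.498e-09 J/m


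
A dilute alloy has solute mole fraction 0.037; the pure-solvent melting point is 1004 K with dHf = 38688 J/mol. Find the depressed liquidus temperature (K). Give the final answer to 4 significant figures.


dT = R*Tm^2*x / dHf
dT = 8.314 * 1004^2 * 0.037 / 38688
dT = 8.01499 K
T_new = 1004 - 8.01499 = 996 K


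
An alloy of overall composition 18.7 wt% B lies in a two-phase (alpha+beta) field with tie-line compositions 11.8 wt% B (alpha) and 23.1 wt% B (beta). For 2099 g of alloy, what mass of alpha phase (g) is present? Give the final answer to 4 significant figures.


f_alpha = (C_beta - C0) / (C_beta - C_alpha)
f_alpha = (23.1 - 18.7) / (23.1 - 11.8) = 0.389381
m_alpha = f_alpha * m_total = 0.389381 * 2099 = 817.3 g


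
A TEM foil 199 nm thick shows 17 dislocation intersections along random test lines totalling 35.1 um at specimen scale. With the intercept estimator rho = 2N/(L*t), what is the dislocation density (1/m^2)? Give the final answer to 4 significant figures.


rho = 2N / (L * t)
L = 35.1 um = 3.51e-05 m, t = 199 nm = 1.99e-07 m
rho = 2 * 17 / (3.51e-05 * 1.99e-07)
rho = 4.868e+12 1/m^2


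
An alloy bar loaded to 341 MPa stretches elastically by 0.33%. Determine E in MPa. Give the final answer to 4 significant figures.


E = sigma / epsilon
epsilon = 0.33% = 3.3e-03
E = 341 / 3.3e-03
E = 103300 MPa


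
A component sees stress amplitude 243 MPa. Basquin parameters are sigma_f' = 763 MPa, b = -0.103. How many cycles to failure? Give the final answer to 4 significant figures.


sigma_a = sigma_f' * (2*Nf)^b
2*Nf = (sigma_a / sigma_f')^(1/b)
2*Nf = (243 / 763)^(1/-0.103)
2*Nf = 66749.7
Nf = 33370 cycles


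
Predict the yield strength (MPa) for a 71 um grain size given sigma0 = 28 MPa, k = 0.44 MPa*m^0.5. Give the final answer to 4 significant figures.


sigma_y = sigma0 + k / sqrt(d)
d = 71 um = 7.1e-05 m
sigma_y = 28 + 0.44 / sqrt(7.1e-05)
sigma_y = 80.22 MPa


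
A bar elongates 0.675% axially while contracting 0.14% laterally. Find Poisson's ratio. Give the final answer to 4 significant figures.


nu = -epsilon_lat / epsilon_axial
Lateral strain is contraction (negative), so using magnitudes:
nu = 0.14 / 0.675
nu = 0.2074


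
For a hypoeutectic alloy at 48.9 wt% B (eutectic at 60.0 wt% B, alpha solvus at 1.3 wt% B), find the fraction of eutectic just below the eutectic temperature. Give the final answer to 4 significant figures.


f_primary = (C_e - C0) / (C_e - C_alpha_max)
f_primary = (60.0 - 48.9) / (60.0 - 1.3)
f_primary = 0.189097
f_eutectic = 1 - 0.189097 = 0.8109


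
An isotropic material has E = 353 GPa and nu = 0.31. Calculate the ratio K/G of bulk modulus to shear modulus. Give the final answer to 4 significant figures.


G = E / (2*(1+nu))
G = 353 / (2*(1+0.31)) = 134.733 GPa
K = E / (3*(1-2*nu))
K = 353 / (3*(1-2*0.31)) = 309.649 GPa
K/G = 309.649 / 134.733 = 2.298


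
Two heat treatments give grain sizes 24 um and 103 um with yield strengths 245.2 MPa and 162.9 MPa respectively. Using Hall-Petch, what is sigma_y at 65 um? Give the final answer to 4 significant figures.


sigma_y = sigma0 + k / sqrt(d)
1/sqrt(d1) = 1/sqrt(2.4e-05) = 204.124;  1/sqrt(d2) = 98.5329
k = (sigma1 - sigma2) / (1/sqrt(d1) - 1/sqrt(d2)) = (245.2 - 162.9) / (204.124 - 98.5329) = 0.779421 MPa*m^0.5
sigma0 = sigma1 - k/sqrt(d1) = 245.2 - 0.779421*204.124 = 86.1014 MPa
sigma_y(d3) = 86.1014 + 0.779421 / sqrt(6.5e-05) = 182.8 MPa


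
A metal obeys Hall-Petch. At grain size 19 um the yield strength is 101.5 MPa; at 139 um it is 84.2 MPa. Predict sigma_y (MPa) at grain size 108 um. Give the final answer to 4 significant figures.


sigma_y = sigma0 + k / sqrt(d)
1/sqrt(d1) = 1/sqrt(1.9e-05) = 229.416;  1/sqrt(d2) = 84.8189
k = (sigma1 - sigma2) / (1/sqrt(d1) - 1/sqrt(d2)) = (101.5 - 84.2) / (229.416 - 84.8189) = 0.119643 MPa*m^0.5
sigma0 = sigma1 - k/sqrt(d1) = 101.5 - 0.119643*229.416 = 74.052 MPa
sigma_y(d3) = 74.052 + 0.119643 / sqrt(1.08e-04) = 85.56 MPa


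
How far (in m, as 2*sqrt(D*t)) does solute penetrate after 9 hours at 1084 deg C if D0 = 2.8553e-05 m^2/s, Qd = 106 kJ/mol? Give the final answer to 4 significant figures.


Step 1: D = D0 * exp(-Qd/(R*T))
T = 1357.15 K
D = 2.8553e-05 * exp(-106e3 / (8.314 * 1357.15)) = 2.37534e-09 m^2/s
Step 2: L = 2*sqrt(D*t)
t = 9 h = 32400 s
L = 2*sqrt(2.37534e-09 * 32400) = 0.01755 m


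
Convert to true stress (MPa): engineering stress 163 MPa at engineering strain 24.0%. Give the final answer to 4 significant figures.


sigma_true = sigma_eng * (1 + epsilon_eng)
sigma_true = 163 * (1 + 0.24)
sigma_true = 202.1 MPa


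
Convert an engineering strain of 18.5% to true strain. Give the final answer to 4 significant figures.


epsilon_true = ln(1 + epsilon_eng)
epsilon_true = ln(1 + 0.185)
epsilon_true = 0.1697


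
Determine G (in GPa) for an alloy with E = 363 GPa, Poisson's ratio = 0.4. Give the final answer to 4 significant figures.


G = E / (2*(1+nu))
G = 363 / (2*(1+0.4))
G = 129.6 GPa


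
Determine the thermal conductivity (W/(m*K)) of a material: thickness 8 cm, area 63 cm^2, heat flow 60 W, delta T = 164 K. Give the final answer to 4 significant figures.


k = Q*L / (A*dT)
L = 0.08 m, A = 6.3e-03 m^2
k = 60 * 0.08 / (6.3e-03 * 164)
k = 4.646 W/(m*K)


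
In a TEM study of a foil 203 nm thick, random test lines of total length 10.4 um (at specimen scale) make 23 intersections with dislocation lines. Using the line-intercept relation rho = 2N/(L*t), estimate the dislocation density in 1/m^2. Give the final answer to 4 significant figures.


rho = 2N / (L * t)
L = 10.4 um = 1.04e-05 m, t = 203 nm = 2.03e-07 m
rho = 2 * 23 / (1.04e-05 * 2.03e-07)
rho = 2.179e+13 1/m^2


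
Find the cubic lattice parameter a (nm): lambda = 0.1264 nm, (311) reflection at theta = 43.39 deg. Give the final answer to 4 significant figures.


d = lambda / (2*sin(theta))
d = 0.1264 / (2*sin(43.39 deg))
d = 0.0919994 nm
a = d * sqrt(h^2+k^2+l^2) = 0.0919994 * sqrt(11)
a = 0.3051 nm


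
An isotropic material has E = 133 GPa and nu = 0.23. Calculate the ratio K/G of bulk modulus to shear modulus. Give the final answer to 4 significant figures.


G = E / (2*(1+nu))
G = 133 / (2*(1+0.23)) = 54.065 GPa
K = E / (3*(1-2*nu))
K = 133 / (3*(1-2*0.23)) = 82.0988 GPa
K/G = 82.0988 / 54.065 = 1.519


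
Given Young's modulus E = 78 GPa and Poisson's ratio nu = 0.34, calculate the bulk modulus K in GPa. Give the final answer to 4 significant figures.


K = E / (3*(1-2*nu))
K = 78 / (3*(1-2*0.34))
K = 81.25 GPa


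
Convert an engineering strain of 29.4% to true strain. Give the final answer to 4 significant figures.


epsilon_true = ln(1 + epsilon_eng)
epsilon_true = ln(1 + 0.294)
epsilon_true = 0.2577


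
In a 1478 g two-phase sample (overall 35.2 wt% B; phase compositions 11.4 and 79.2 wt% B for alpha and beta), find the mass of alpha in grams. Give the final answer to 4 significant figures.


f_alpha = (C_beta - C0) / (C_beta - C_alpha)
f_alpha = (79.2 - 35.2) / (79.2 - 11.4) = 0.648968
m_alpha = f_alpha * m_total = 0.648968 * 1478 = 959.2 g


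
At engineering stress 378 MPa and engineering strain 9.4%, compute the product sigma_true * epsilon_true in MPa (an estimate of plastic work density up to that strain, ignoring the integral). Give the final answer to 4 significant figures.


sigma_true = sigma_eng * (1 + epsilon_eng)
sigma_true = 378 * (1 + 0.094) = 413.532 MPa
epsilon_true = ln(1 + epsilon_eng)
epsilon_true = ln(1 + 0.094) = 0.0898407
sigma_true * epsilon_true = 413.532 * 0.0898407 = 37.15 MPa


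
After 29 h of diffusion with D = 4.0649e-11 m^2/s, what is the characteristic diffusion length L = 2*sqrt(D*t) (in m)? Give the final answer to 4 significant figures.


t = 29 hr = 104400 s
Diffusion length = 2*sqrt(D*t)
= 2*sqrt(4.0649e-11 * 104400)
= 4.12e-03 m


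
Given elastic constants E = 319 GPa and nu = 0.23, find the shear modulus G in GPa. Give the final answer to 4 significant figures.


G = E / (2*(1+nu))
G = 319 / (2*(1+0.23))
G = 129.7 GPa


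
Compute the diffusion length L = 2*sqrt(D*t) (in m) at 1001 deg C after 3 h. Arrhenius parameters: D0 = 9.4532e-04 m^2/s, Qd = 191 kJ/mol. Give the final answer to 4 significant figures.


Step 1: D = D0 * exp(-Qd/(R*T))
T = 1274.15 K
D = 9.4532e-04 * exp(-191e3 / (8.314 * 1274.15)) = 1.39676e-11 m^2/s
Step 2: L = 2*sqrt(D*t)
t = 3 h = 10800 s
L = 2*sqrt(1.39676e-11 * 10800) = 7.768e-04 m


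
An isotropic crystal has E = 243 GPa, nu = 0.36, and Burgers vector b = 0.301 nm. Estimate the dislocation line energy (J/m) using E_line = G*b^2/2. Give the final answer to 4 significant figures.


Step 1: G = E / (2*(1+nu))
G = 243 / (2*(1+0.36)) = 89.3382 GPa = 8.93382e+10 Pa
Step 2: E_line = G*b^2/2
b = 0.301 nm = 3.01e-10 m
E_line = 0.5 * 8.93382e+10 * (3.01e-10)^2 = 4.047e-09 J/m


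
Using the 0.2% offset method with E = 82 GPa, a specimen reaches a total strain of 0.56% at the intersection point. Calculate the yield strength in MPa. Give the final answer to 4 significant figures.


Offset strain = 0.002
Elastic strain at yield = total_strain - offset = 5.6e-03 - 0.002 = 3.6e-03
sigma_y = E * elastic_strain = 82000 * 3.6e-03
sigma_y = 295.2 MPa


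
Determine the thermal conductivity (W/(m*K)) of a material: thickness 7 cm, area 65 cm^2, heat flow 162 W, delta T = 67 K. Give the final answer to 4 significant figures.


k = Q*L / (A*dT)
L = 0.07 m, A = 6.5e-03 m^2
k = 162 * 0.07 / (6.5e-03 * 67)
k = 26.04 W/(m*K)


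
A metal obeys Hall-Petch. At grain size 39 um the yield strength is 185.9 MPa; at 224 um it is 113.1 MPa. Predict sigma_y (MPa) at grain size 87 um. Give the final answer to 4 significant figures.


sigma_y = sigma0 + k / sqrt(d)
1/sqrt(d1) = 1/sqrt(3.9e-05) = 160.128;  1/sqrt(d2) = 66.8153
k = (sigma1 - sigma2) / (1/sqrt(d1) - 1/sqrt(d2)) = (185.9 - 113.1) / (160.128 - 66.8153) = 0.780171 MPa*m^0.5
sigma0 = sigma1 - k/sqrt(d1) = 185.9 - 0.780171*160.128 = 60.9726 MPa
sigma_y(d3) = 60.9726 + 0.780171 / sqrt(8.7e-05) = 144.6 MPa


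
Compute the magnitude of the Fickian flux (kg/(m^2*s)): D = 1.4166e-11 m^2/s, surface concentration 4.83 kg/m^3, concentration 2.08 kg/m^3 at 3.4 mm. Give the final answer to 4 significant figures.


J = -D * (dC/dx) = D * (C1 - C2) / dx
J = 1.4166e-11 * (4.83 - 2.08) / 3.4e-03
J = 1.146e-08 kg/(m^2*s)


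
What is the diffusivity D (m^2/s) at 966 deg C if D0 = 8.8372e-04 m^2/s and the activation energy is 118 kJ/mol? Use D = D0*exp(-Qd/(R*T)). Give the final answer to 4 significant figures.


D = D0 * exp(-Qd / (R*T))
T = 1239.15 K
D = 8.8372e-04 * exp(-118e3 / (8.314 * 1239.15))
D = 9.376e-09 m^2/s


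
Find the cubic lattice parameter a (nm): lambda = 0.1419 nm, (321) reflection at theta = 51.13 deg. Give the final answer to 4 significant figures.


d = lambda / (2*sin(theta))
d = 0.1419 / (2*sin(51.13 deg))
d = 0.0911284 nm
a = d * sqrt(h^2+k^2+l^2) = 0.0911284 * sqrt(14)
a = 0.341 nm


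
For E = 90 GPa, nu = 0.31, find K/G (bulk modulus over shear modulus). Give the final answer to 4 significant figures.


G = E / (2*(1+nu))
G = 90 / (2*(1+0.31)) = 34.3511 GPa
K = E / (3*(1-2*nu))
K = 90 / (3*(1-2*0.31)) = 78.9474 GPa
K/G = 78.9474 / 34.3511 = 2.298


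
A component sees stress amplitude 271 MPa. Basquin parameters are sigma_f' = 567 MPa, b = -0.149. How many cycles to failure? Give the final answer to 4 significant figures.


sigma_a = sigma_f' * (2*Nf)^b
2*Nf = (sigma_a / sigma_f')^(1/b)
2*Nf = (271 / 567)^(1/-0.149)
2*Nf = 141.831
Nf = 70.92 cycles


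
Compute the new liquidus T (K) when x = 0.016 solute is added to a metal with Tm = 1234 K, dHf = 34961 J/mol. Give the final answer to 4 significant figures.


dT = R*Tm^2*x / dHf
dT = 8.314 * 1234^2 * 0.016 / 34961
dT = 5.79397 K
T_new = 1234 - 5.79397 = 1228 K


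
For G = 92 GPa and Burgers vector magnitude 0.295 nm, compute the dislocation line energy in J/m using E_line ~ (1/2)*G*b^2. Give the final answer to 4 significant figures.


E = G*b^2/2
b = 0.295 nm = 2.95e-10 m
G = 92 GPa = 9.2e+10 Pa
E = 0.5 * 9.2e+10 * (2.95e-10)^2
E = 4.003e-09 J/m


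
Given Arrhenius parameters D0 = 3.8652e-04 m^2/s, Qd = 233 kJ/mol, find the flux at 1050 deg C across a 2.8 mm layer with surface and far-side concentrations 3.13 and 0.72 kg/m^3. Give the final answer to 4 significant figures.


Step 1: D = D0 * exp(-Qd/(R*T))
T = 1050 + 273.15 = 1323.15 K
D = 3.8652e-04 * exp(-233e3 / (8.314 * 1323.15)) = 2.44672e-13 m^2/s
Step 2: J = D * (C1 - C2) / dx
J = 2.44672e-13 * (3.13 - 0.72) / 2.8e-03
J = 2.106e-10 kg/(m^2*s)


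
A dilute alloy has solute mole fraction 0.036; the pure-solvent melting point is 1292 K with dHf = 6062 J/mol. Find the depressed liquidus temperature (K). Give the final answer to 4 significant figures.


dT = R*Tm^2*x / dHf
dT = 8.314 * 1292^2 * 0.036 / 6062
dT = 82.4179 K
T_new = 1292 - 82.4179 = 1210 K


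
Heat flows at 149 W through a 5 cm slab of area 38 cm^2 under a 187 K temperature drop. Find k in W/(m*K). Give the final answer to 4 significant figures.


k = Q*L / (A*dT)
L = 0.05 m, A = 3.8e-03 m^2
k = 149 * 0.05 / (3.8e-03 * 187)
k = 10.48 W/(m*K)


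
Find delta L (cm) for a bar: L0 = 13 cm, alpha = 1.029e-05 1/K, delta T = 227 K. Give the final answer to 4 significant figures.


dL = L0 * alpha * dT
dL = 13 * 1.029e-05 * 227
dL = 0.03037 cm


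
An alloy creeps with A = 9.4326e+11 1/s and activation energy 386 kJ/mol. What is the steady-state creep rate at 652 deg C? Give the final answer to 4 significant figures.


rate = A * exp(-Q / (R*T))
T = 652 + 273.15 = 925.15 K
rate = 9.4326e+11 * exp(-386e3 / (8.314 * 925.15))
rate = 1.514e-10 1/s


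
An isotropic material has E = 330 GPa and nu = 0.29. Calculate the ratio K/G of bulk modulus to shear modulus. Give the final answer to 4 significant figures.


G = E / (2*(1+nu))
G = 330 / (2*(1+0.29)) = 127.907 GPa
K = E / (3*(1-2*nu))
K = 330 / (3*(1-2*0.29)) = 261.905 GPa
K/G = 261.905 / 127.907 = 2.048


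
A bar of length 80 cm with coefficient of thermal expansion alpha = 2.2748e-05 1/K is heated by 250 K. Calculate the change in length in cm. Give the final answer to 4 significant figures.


dL = L0 * alpha * dT
dL = 80 * 2.2748e-05 * 250
dL = 0.455 cm


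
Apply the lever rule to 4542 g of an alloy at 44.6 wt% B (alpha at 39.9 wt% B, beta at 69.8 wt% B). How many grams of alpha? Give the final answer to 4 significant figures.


f_alpha = (C_beta - C0) / (C_beta - C_alpha)
f_alpha = (69.8 - 44.6) / (69.8 - 39.9) = 0.842809
m_alpha = f_alpha * m_total = 0.842809 * 4542 = 3828 g


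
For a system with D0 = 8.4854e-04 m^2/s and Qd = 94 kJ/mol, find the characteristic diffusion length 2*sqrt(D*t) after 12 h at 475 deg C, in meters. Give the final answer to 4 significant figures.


Step 1: D = D0 * exp(-Qd/(R*T))
T = 748.15 K
D = 8.4854e-04 * exp(-94e3 / (8.314 * 748.15)) = 2.32009e-10 m^2/s
Step 2: L = 2*sqrt(D*t)
t = 12 h = 43200 s
L = 2*sqrt(2.32009e-10 * 43200) = 6.332e-03 m


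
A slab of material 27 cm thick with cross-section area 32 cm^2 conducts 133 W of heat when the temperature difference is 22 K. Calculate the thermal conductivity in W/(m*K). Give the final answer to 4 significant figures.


k = Q*L / (A*dT)
L = 0.27 m, A = 3.2e-03 m^2
k = 133 * 0.27 / (3.2e-03 * 22)
k = 510.1 W/(m*K)


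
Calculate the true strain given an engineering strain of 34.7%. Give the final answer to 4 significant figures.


epsilon_true = ln(1 + epsilon_eng)
epsilon_true = ln(1 + 0.347)
epsilon_true = 0.2979


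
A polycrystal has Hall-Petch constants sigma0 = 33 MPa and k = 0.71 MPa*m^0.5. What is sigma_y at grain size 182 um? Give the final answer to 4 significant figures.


sigma_y = sigma0 + k / sqrt(d)
d = 182 um = 1.82e-04 m
sigma_y = 33 + 0.71 / sqrt(1.82e-04)
sigma_y = 85.63 MPa


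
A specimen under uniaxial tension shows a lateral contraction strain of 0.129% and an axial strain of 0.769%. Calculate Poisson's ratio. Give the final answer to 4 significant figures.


nu = -epsilon_lat / epsilon_axial
Lateral strain is contraction (negative), so using magnitudes:
nu = 0.129 / 0.769
nu = 0.1678


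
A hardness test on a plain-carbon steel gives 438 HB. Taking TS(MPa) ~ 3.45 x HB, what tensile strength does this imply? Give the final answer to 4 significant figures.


TS (MPa) = 3.45 * HB
TS = 3.45 * 438
TS = 1511 MPa


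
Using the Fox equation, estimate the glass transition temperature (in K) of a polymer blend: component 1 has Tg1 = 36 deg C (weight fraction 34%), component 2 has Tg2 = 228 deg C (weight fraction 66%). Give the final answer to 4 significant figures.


1/Tg = w1/Tg1 + w2/Tg2 (in Kelvin)
Tg1 = 309.15 K, Tg2 = 501.15 K
1/Tg = 0.34/309.15 + 0.66/501.15
Tg = 413.8 K


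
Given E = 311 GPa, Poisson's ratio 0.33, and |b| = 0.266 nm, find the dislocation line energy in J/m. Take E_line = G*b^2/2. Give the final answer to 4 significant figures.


Step 1: G = E / (2*(1+nu))
G = 311 / (2*(1+0.33)) = 116.917 GPa = 1.16917e+11 Pa
Step 2: E_line = G*b^2/2
b = 0.266 nm = 2.66e-10 m
E_line = 0.5 * 1.16917e+11 * (2.66e-10)^2 = 4.136e-09 J/m


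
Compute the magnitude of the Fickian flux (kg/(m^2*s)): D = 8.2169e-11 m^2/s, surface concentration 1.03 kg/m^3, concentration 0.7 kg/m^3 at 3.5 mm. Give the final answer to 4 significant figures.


J = -D * (dC/dx) = D * (C1 - C2) / dx
J = 8.2169e-11 * (1.03 - 0.7) / 3.5e-03
J = 7.747e-09 kg/(m^2*s)


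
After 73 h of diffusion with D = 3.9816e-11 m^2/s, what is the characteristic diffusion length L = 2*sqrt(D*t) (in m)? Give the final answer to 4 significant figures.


t = 73 hr = 262800 s
Diffusion length = 2*sqrt(D*t)
= 2*sqrt(3.9816e-11 * 262800)
= 6.47e-03 m


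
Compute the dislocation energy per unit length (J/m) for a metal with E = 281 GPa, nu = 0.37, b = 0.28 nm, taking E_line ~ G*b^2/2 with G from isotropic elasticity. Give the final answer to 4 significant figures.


Step 1: G = E / (2*(1+nu))
G = 281 / (2*(1+0.37)) = 102.555 GPa = 1.02555e+11 Pa
Step 2: E_line = G*b^2/2
b = 0.28 nm = 2.8e-10 m
E_line = 0.5 * 1.02555e+11 * (2.8e-10)^2 = 4.02e-09 J/m


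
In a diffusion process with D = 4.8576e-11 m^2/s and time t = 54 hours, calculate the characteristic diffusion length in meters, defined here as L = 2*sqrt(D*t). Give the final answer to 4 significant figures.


t = 54 hr = 194400 s
Diffusion length = 2*sqrt(D*t)
= 2*sqrt(4.8576e-11 * 194400)
= 6.146e-03 m


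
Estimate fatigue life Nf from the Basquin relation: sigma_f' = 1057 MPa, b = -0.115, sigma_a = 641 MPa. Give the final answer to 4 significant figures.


sigma_a = sigma_f' * (2*Nf)^b
2*Nf = (sigma_a / sigma_f')^(1/b)
2*Nf = (641 / 1057)^(1/-0.115)
2*Nf = 77.4182
Nf = 38.71 cycles


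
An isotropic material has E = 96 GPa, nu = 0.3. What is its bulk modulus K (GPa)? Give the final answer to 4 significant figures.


K = E / (3*(1-2*nu))
K = 96 / (3*(1-2*0.3))
K = 80 GPa


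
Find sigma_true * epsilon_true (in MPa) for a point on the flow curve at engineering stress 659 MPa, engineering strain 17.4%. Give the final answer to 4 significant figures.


sigma_true = sigma_eng * (1 + epsilon_eng)
sigma_true = 659 * (1 + 0.174) = 773.666 MPa
epsilon_true = ln(1 + epsilon_eng)
epsilon_true = ln(1 + 0.174) = 0.160417
sigma_true * epsilon_true = 773.666 * 0.160417 = 124.1 MPa


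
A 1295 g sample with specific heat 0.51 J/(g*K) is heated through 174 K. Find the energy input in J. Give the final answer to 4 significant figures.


Q = m * cp * dT
Q = 1295 * 0.51 * 174
Q = 114900 J


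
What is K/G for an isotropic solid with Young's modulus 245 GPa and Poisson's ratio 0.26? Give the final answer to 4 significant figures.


G = E / (2*(1+nu))
G = 245 / (2*(1+0.26)) = 97.2222 GPa
K = E / (3*(1-2*nu))
K = 245 / (3*(1-2*0.26)) = 170.139 GPa
K/G = 170.139 / 97.2222 = 1.75


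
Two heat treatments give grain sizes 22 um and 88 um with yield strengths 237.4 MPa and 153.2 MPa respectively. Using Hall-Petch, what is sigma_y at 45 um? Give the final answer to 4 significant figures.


sigma_y = sigma0 + k / sqrt(d)
1/sqrt(d1) = 1/sqrt(2.2e-05) = 213.201;  1/sqrt(d2) = 106.6
k = (sigma1 - sigma2) / (1/sqrt(d1) - 1/sqrt(d2)) = (237.4 - 153.2) / (213.201 - 106.6) = 0.789866 MPa*m^0.5
sigma0 = sigma1 - k/sqrt(d1) = 237.4 - 0.789866*213.201 = 69 MPa
sigma_y(d3) = 69 + 0.789866 / sqrt(4.5e-05) = 186.7 MPa


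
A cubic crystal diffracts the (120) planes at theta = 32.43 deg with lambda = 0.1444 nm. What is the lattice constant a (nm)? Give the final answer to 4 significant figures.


d = lambda / (2*sin(theta))
d = 0.1444 / (2*sin(32.43 deg))
d = 0.134634 nm
a = d * sqrt(h^2+k^2+l^2) = 0.134634 * sqrt(5)
a = 0.3011 nm


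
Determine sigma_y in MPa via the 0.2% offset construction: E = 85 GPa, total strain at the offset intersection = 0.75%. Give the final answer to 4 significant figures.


Offset strain = 0.002
Elastic strain at yield = total_strain - offset = 7.5e-03 - 0.002 = 5.5e-03
sigma_y = E * elastic_strain = 85000 * 5.5e-03
sigma_y = 467.5 MPa


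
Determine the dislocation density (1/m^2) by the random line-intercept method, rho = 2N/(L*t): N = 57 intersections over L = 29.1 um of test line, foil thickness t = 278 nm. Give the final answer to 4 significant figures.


rho = 2N / (L * t)
L = 29.1 um = 2.91e-05 m, t = 278 nm = 2.78e-07 m
rho = 2 * 57 / (2.91e-05 * 2.78e-07)
rho = 1.409e+13 1/m^2


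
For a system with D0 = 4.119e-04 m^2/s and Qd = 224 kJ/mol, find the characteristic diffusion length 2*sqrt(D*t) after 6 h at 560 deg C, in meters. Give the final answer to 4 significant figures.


Step 1: D = D0 * exp(-Qd/(R*T))
T = 833.15 K
D = 4.119e-04 * exp(-224e3 / (8.314 * 833.15)) = 3.71984e-18 m^2/s
Step 2: L = 2*sqrt(D*t)
t = 6 h = 21600 s
L = 2*sqrt(3.71984e-18 * 21600) = 5.669e-07 m


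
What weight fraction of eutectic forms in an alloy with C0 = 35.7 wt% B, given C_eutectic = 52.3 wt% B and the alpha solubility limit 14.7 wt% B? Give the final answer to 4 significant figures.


f_primary = (C_e - C0) / (C_e - C_alpha_max)
f_primary = (52.3 - 35.7) / (52.3 - 14.7)
f_primary = 0.441489
f_eutectic = 1 - 0.441489 = 0.5585


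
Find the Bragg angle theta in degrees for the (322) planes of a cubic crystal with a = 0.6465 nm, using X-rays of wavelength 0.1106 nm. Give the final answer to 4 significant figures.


d = a / sqrt(h^2+k^2+l^2)
d = 0.6465 / sqrt(17) = 0.156799 nm
lambda = 2*d*sin(theta)  =>  sin(theta) = lambda / (2*d)
sin(theta) = 0.1106 / (2 * 0.156799) = 0.35268
theta = 20.65 deg


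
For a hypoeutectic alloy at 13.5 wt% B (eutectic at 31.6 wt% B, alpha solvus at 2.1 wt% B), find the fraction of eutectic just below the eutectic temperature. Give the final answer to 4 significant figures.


f_primary = (C_e - C0) / (C_e - C_alpha_max)
f_primary = (31.6 - 13.5) / (31.6 - 2.1)
f_primary = 0.613559
f_eutectic = 1 - 0.613559 = 0.3864


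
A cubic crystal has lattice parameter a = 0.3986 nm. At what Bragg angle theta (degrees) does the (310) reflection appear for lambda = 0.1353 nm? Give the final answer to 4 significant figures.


d = a / sqrt(h^2+k^2+l^2)
d = 0.3986 / sqrt(10) = 0.126048 nm
lambda = 2*d*sin(theta)  =>  sin(theta) = lambda / (2*d)
sin(theta) = 0.1353 / (2 * 0.126048) = 0.536699
theta = 32.46 deg


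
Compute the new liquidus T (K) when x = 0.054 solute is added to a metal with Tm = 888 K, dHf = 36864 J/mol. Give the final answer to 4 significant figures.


dT = R*Tm^2*x / dHf
dT = 8.314 * 888^2 * 0.054 / 36864
dT = 9.60345 K
T_new = 888 - 9.60345 = 878.4 K


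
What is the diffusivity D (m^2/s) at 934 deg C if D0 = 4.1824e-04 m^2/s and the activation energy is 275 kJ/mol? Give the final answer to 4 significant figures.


D = D0 * exp(-Qd / (R*T))
T = 1207.15 K
D = 4.1824e-04 * exp(-275e3 / (8.314 * 1207.15))
D = 5.266e-16 m^2/s


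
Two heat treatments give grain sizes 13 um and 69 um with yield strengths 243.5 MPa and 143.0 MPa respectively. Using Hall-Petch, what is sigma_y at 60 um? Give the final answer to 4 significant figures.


sigma_y = sigma0 + k / sqrt(d)
1/sqrt(d1) = 1/sqrt(1.3e-05) = 277.35;  1/sqrt(d2) = 120.386
k = (sigma1 - sigma2) / (1/sqrt(d1) - 1/sqrt(d2)) = (243.5 - 143.0) / (277.35 - 120.386) = 0.640273 MPa*m^0.5
sigma0 = sigma1 - k/sqrt(d1) = 243.5 - 0.640273*277.35 = 65.9202 MPa
sigma_y(d3) = 65.9202 + 0.640273 / sqrt(6e-05) = 148.6 MPa


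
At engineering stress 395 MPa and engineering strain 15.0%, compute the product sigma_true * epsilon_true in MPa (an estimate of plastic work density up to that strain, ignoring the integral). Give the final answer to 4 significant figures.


sigma_true = sigma_eng * (1 + epsilon_eng)
sigma_true = 395 * (1 + 0.15) = 454.25 MPa
epsilon_true = ln(1 + epsilon_eng)
epsilon_true = ln(1 + 0.15) = 0.139762
sigma_true * epsilon_true = 454.25 * 0.139762 = 63.49 MPa


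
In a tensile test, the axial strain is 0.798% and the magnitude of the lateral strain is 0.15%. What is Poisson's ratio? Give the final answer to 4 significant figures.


nu = -epsilon_lat / epsilon_axial
Lateral strain is contraction (negative), so using magnitudes:
nu = 0.15 / 0.798
nu = 0.188


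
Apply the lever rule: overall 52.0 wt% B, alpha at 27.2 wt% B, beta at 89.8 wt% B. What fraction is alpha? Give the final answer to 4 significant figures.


f_alpha = (C_beta - C0) / (C_beta - C_alpha)
f_alpha = (89.8 - 52.0) / (89.8 - 27.2)
f_alpha = 0.6038


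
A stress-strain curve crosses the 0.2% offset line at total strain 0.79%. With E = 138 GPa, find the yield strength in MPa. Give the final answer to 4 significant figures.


Offset strain = 0.002
Elastic strain at yield = total_strain - offset = 7.9e-03 - 0.002 = 5.9e-03
sigma_y = E * elastic_strain = 138000 * 5.9e-03
sigma_y = 814.2 MPa


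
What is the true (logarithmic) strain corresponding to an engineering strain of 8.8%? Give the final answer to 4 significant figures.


epsilon_true = ln(1 + epsilon_eng)
epsilon_true = ln(1 + 0.088)
epsilon_true = 0.08434


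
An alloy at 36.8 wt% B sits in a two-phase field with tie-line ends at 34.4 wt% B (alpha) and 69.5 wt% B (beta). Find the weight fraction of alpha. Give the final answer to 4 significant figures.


f_alpha = (C_beta - C0) / (C_beta - C_alpha)
f_alpha = (69.5 - 36.8) / (69.5 - 34.4)
f_alpha = 0.9316


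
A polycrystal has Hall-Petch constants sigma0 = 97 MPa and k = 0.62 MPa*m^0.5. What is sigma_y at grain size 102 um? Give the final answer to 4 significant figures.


sigma_y = sigma0 + k / sqrt(d)
d = 102 um = 1.02e-04 m
sigma_y = 97 + 0.62 / sqrt(1.02e-04)
sigma_y = 158.4 MPa


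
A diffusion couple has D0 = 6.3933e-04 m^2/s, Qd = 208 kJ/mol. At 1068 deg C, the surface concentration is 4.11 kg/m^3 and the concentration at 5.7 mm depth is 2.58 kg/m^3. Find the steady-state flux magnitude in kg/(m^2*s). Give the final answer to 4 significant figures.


Step 1: D = D0 * exp(-Qd/(R*T))
T = 1068 + 273.15 = 1341.15 K
D = 6.3933e-04 * exp(-208e3 / (8.314 * 1341.15)) = 5.06199e-12 m^2/s
Step 2: J = D * (C1 - C2) / dx
J = 5.06199e-12 * (4.11 - 2.58) / 5.7e-03
J = 1.359e-09 kg/(m^2*s)


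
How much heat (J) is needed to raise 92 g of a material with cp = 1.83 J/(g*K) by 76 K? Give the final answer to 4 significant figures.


Q = m * cp * dT
Q = 92 * 1.83 * 76
Q = 12800 J


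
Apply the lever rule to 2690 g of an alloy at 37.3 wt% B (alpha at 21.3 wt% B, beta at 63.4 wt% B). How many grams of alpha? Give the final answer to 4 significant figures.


f_alpha = (C_beta - C0) / (C_beta - C_alpha)
f_alpha = (63.4 - 37.3) / (63.4 - 21.3) = 0.619952
m_alpha = f_alpha * m_total = 0.619952 * 2690 = 1668 g


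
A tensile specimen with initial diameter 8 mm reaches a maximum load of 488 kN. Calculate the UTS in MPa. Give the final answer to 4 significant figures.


A0 = pi*(d/2)^2 = pi*(8/2)^2 = 50.2655 mm^2
UTS = F_max / A0 = 488*1000 / 50.2655
UTS = 9708 MPa


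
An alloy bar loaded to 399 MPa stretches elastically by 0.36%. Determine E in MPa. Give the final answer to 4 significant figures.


E = sigma / epsilon
epsilon = 0.36% = 3.6e-03
E = 399 / 3.6e-03
E = 110800 MPa


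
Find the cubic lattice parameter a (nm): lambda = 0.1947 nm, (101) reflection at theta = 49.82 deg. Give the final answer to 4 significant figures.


d = lambda / (2*sin(theta))
d = 0.1947 / (2*sin(49.82 deg))
d = 0.127418 nm
a = d * sqrt(h^2+k^2+l^2) = 0.127418 * sqrt(2)
a = 0.1802 nm


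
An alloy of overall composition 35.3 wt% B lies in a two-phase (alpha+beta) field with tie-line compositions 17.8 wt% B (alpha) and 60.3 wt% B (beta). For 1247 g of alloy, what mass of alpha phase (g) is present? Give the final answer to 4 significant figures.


f_alpha = (C_beta - C0) / (C_beta - C_alpha)
f_alpha = (60.3 - 35.3) / (60.3 - 17.8) = 0.588235
m_alpha = f_alpha * m_total = 0.588235 * 1247 = 733.5 g


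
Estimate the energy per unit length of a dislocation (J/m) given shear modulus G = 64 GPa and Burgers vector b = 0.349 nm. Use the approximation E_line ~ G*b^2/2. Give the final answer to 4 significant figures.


E = G*b^2/2
b = 0.349 nm = 3.49e-10 m
G = 64 GPa = 6.4e+10 Pa
E = 0.5 * 6.4e+10 * (3.49e-10)^2
E = 3.898e-09 J/m


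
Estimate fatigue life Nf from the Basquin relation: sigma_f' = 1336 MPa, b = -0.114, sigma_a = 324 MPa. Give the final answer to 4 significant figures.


sigma_a = sigma_f' * (2*Nf)^b
2*Nf = (sigma_a / sigma_f')^(1/b)
2*Nf = (324 / 1336)^(1/-0.114)
2*Nf = 249477
Nf = 124700 cycles


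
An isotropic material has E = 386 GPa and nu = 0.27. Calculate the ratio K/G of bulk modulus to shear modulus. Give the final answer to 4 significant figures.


G = E / (2*(1+nu))
G = 386 / (2*(1+0.27)) = 151.969 GPa
K = E / (3*(1-2*nu))
K = 386 / (3*(1-2*0.27)) = 279.71 GPa
K/G = 279.71 / 151.969 = 1.841


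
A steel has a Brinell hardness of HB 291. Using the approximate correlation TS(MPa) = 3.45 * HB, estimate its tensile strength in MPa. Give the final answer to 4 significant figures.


TS (MPa) = 3.45 * HB
TS = 3.45 * 291
TS = 1004 MPa


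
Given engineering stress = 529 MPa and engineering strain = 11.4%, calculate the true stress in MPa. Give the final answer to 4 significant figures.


sigma_true = sigma_eng * (1 + epsilon_eng)
sigma_true = 529 * (1 + 0.114)
sigma_true = 589.3 MPa


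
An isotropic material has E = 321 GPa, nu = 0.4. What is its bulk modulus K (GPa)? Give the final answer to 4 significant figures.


K = E / (3*(1-2*nu))
K = 321 / (3*(1-2*0.4))
K = 535 GPa


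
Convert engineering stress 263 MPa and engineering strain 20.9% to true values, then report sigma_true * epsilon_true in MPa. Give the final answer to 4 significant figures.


sigma_true = sigma_eng * (1 + epsilon_eng)
sigma_true = 263 * (1 + 0.209) = 317.967 MPa
epsilon_true = ln(1 + epsilon_eng)
epsilon_true = ln(1 + 0.209) = 0.189794
sigma_true * epsilon_true = 317.967 * 0.189794 = 60.35 MPa


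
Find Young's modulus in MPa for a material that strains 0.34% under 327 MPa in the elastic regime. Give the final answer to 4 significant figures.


E = sigma / epsilon
epsilon = 0.34% = 3.4e-03
E = 327 / 3.4e-03
E = 96180 MPa


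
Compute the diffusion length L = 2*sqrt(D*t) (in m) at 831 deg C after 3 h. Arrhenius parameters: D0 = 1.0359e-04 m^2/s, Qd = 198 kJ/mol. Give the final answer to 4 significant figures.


Step 1: D = D0 * exp(-Qd/(R*T))
T = 1104.15 K
D = 1.0359e-04 * exp(-198e3 / (8.314 * 1104.15)) = 4.44716e-14 m^2/s
Step 2: L = 2*sqrt(D*t)
t = 3 h = 10800 s
L = 2*sqrt(4.44716e-14 * 10800) = 4.383e-05 m


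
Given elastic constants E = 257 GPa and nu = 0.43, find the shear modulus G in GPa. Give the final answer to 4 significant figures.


G = E / (2*(1+nu))
G = 257 / (2*(1+0.43))
G = 89.86 GPa


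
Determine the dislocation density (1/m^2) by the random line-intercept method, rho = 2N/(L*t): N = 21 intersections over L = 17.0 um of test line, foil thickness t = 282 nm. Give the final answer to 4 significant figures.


rho = 2N / (L * t)
L = 17.0 um = 1.7e-05 m, t = 282 nm = 2.82e-07 m
rho = 2 * 21 / (1.7e-05 * 2.82e-07)
rho = 8.761e+12 1/m^2


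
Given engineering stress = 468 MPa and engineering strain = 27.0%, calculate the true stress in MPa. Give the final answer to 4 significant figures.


sigma_true = sigma_eng * (1 + epsilon_eng)
sigma_true = 468 * (1 + 0.27)
sigma_true = 594.4 MPa


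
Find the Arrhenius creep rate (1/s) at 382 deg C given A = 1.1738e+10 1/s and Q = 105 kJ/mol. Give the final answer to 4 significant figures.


rate = A * exp(-Q / (R*T))
T = 382 + 273.15 = 655.15 K
rate = 1.1738e+10 * exp(-105e3 / (8.314 * 655.15))
rate = 49.86 1/s


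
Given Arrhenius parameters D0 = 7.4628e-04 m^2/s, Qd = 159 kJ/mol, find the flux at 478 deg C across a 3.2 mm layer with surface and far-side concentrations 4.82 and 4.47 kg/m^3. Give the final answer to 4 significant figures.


Step 1: D = D0 * exp(-Qd/(R*T))
T = 478 + 273.15 = 751.15 K
D = 7.4628e-04 * exp(-159e3 / (8.314 * 751.15)) = 6.54203e-15 m^2/s
Step 2: J = D * (C1 - C2) / dx
J = 6.54203e-15 * (4.82 - 4.47) / 3.2e-03
J = 7.155e-13 kg/(m^2*s)


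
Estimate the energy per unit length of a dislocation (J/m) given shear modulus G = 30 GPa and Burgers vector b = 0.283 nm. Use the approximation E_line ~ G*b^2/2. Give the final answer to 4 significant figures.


E = G*b^2/2
b = 0.283 nm = 2.83e-10 m
G = 30 GPa = 3e+10 Pa
E = 0.5 * 3e+10 * (2.83e-10)^2
E = 1.201e-09 J/m


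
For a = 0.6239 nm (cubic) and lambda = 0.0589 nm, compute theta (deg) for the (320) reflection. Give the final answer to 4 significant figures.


d = a / sqrt(h^2+k^2+l^2)
d = 0.6239 / sqrt(13) = 0.173039 nm
lambda = 2*d*sin(theta)  =>  sin(theta) = lambda / (2*d)
sin(theta) = 0.0589 / (2 * 0.173039) = 0.170193
theta = 9.799 deg


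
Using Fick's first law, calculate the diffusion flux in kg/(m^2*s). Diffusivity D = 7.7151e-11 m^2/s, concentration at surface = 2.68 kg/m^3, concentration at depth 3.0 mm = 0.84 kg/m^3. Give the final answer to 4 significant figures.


J = -D * (dC/dx) = D * (C1 - C2) / dx
J = 7.7151e-11 * (2.68 - 0.84) / 3e-03
J = 4.732e-08 kg/(m^2*s)


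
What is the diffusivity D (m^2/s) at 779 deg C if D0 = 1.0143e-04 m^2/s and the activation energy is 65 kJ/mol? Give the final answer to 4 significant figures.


D = D0 * exp(-Qd / (R*T))
T = 1052.15 K
D = 1.0143e-04 * exp(-65e3 / (8.314 * 1052.15))
D = 6.013e-08 m^2/s


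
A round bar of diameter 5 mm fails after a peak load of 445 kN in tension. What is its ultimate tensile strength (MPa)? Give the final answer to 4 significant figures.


A0 = pi*(d/2)^2 = pi*(5/2)^2 = 19.635 mm^2
UTS = F_max / A0 = 445*1000 / 19.635
UTS = 22660 MPa


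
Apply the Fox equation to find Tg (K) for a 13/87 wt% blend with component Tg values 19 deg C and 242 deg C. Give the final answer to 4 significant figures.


1/Tg = w1/Tg1 + w2/Tg2 (in Kelvin)
Tg1 = 292.15 K, Tg2 = 515.15 K
1/Tg = 0.13/292.15 + 0.87/515.15
Tg = 468.6 K


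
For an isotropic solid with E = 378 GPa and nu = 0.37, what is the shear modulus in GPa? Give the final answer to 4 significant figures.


G = E / (2*(1+nu))
G = 378 / (2*(1+0.37))
G = 138 GPa


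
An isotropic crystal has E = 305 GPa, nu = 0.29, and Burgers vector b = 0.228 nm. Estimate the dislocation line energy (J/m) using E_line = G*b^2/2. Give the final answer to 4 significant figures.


Step 1: G = E / (2*(1+nu))
G = 305 / (2*(1+0.29)) = 118.217 GPa = 1.18217e+11 Pa
Step 2: E_line = G*b^2/2
b = 0.228 nm = 2.28e-10 m
E_line = 0.5 * 1.18217e+11 * (2.28e-10)^2 = 3.073e-09 J/m
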